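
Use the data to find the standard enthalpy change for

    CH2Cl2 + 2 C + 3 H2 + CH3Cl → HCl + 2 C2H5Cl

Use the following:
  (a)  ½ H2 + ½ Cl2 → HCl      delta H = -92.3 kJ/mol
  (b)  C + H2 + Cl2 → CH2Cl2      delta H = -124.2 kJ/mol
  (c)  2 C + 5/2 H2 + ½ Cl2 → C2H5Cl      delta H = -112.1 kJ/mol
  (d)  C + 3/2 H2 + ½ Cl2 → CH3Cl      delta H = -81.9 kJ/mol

delta H = -110.4 kJ/mol

(a) as written (HCl already on the product side): -92.3 kJ/mol
(b) reversed (CH2Cl2 must end up as a reactant): +124.2 kJ/mol
(c) × 2 (scale by 2 for the 2 C2H5Cl): (2)·(-112.1) = -224.2 kJ/mol
(d) reversed (CH3Cl must end up as a reactant): +81.9 kJ/mol
Summing the manipulated equations, delta H = (-92.3) + (+124.2) + (-224.2) + (+81.9) = -110.4 kJ/mol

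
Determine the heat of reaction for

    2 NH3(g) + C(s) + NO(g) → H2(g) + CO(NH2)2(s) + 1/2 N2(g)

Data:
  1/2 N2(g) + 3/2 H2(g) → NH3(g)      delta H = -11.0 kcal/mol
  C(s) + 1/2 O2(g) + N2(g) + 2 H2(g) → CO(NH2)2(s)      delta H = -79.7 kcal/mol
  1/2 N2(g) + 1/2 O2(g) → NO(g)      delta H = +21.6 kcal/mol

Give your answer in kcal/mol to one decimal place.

equation 1 reversed and × 2: (-2)·(-11.0) = +22.0 kcal/mol
equation 2 as written: -79.7 kcal/mol
equation 3 reversed: -21.6 kcal/mol
delta H = (+22.0) + (-79.7) + (-21.6) = -79.3 kcal/mol

delta H = -79.3 kcal/mol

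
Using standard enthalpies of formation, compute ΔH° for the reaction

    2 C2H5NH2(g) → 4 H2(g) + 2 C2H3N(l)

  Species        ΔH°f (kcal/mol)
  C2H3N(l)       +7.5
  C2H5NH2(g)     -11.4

ΔH° = 37.8 kcal/mol

ΔH°rxn = Σ nΔHf°(products) − Σ nΔHf°(reactants).
Products: 4·(+0.0) + 2·(+7.5) = +15.0
Reactants: 2·(-11.4) = -22.8
ΔH° = (+15.0) − (-22.8) = 37.8 kcal/mol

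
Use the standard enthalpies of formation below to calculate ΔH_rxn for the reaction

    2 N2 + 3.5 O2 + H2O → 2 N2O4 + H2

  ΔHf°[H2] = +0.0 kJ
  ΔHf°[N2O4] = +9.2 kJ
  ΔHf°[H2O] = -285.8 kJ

ΔH_rxn = 304.2 kJ

ΔH°rxn = Σ nΔHf°(products) − Σ nΔHf°(reactants).
Products: 2·(+9.2) + 1·(+0.0) = +18.4
Reactants: 2·(+0.0) + 7/2·(+0.0) + 1·(-285.8) = -285.8
ΔH_rxn = (+18.4) − (-285.8) = 304.2 kJ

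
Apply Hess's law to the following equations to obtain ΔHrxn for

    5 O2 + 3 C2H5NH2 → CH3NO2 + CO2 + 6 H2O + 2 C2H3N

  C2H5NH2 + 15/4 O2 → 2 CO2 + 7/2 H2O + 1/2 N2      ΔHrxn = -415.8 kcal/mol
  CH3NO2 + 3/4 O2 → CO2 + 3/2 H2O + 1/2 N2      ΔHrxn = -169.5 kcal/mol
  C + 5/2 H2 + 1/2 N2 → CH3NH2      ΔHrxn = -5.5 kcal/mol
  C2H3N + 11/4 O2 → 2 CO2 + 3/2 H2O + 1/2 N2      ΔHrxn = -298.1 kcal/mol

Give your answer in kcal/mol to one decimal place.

equation 1 × 3: (3)·(-415.8) = -1247.4 kcal/mol
equation 2 reversed: +169.5 kcal/mol
equation 3: not needed.
equation 4 reversed and × 2: (-2)·(-298.1) = +596.2 kcal/mol
Since enthalpy is a state function, ΔHrxn = (3)·(-415.8) + (-1)·(-169.5) + (-2)·(-298.1) = -481.7 kcal/mol

ΔHrxn = -481.7 kcal/mol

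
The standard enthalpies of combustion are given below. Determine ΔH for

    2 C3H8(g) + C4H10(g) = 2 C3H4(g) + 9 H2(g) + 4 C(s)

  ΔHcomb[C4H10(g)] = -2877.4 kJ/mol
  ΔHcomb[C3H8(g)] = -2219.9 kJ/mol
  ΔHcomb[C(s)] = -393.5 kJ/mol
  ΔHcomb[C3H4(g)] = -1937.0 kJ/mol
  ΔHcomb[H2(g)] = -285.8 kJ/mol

ΔH = 703.0 kJ/mol

With combustion enthalpies, reactants minus products:
= [2·(-2219.9) + 1·(-2877.4)] − [2·(-1937.0) + 9·(-285.8) + 4·(-393.5)]
= 703.0 kJ/mol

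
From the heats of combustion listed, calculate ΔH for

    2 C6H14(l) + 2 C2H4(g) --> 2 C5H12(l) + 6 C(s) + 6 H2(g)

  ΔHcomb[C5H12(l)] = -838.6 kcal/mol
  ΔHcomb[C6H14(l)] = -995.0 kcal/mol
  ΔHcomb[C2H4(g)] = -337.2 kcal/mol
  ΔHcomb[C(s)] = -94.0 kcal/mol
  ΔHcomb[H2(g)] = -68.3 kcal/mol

ΔH = -13.4 kcal/mol

With combustion enthalpies, reactants minus products:
= [2·(-995.0) + 2·(-337.2)] − [2·(-838.6) + 6·(-94.0) + 6·(-68.3)]
= -13.4 kcal/mol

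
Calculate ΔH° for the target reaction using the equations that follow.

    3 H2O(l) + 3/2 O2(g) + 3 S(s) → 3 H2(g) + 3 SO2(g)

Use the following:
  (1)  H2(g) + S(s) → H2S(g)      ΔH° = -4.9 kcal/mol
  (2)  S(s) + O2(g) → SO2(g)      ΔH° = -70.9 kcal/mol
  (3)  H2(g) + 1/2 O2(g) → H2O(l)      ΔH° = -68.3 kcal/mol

(1): not needed (H2S(g) appears nowhere else).
(2) × 3 (scale by 3 for the 3 SO2(g)): (3)·(-70.9) = -212.7 kcal/mol
(3) reversed and × 3 (reverse to put H2O(l) on the reactant side; scale by 3 for the 3 H2O(l)): (-3)·(-68.3) = +204.9 kcal/mol
Summing the manipulated equations, ΔH° = (-212.7) + (+204.9) = -7.8 kcal/mol

ΔH° = -7.8 kcal/mol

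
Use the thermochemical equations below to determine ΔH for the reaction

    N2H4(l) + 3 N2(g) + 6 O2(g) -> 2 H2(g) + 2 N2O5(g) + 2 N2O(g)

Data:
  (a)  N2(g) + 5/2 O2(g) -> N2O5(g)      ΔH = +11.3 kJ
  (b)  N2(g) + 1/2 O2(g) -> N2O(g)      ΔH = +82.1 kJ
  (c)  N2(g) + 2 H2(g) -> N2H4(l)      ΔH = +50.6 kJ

ΔH = 136.2 kJ

(a) × 2: (2)·(+11.3) = +22.6 kJ
(b) × 2: (2)·(+82.1) = +164.2 kJ
(c) reversed: -50.6 kJ
ΔH = (2)·(+11.3) + (2)·(+82.1) + (-1)·(+50.6) = 136.2 kJ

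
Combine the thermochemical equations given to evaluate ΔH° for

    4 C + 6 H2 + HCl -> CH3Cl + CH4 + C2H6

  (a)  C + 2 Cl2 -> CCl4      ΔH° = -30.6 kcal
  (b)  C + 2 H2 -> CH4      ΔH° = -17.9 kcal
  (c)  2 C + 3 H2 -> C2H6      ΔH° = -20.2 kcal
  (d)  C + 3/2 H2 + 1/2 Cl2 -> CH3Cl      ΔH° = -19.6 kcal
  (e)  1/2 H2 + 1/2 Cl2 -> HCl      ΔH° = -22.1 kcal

(a): not needed (CCl4 appears nowhere else).
(b) as written (CH4 already on the product side): -17.9 kcal
(c) as written (C2H6 already on the product side): -20.2 kcal
(d) as written (CH3Cl already on the product side): -19.6 kcal
(e) reversed (reverse to put HCl on the reactant side): +22.1 kcal
By Hess's law, ΔH° = (1)·(-17.9) + (1)·(-20.2) + (1)·(-19.6) + (-1)·(-22.1) = -35.6 kcal

ΔH° = -35.6 kcal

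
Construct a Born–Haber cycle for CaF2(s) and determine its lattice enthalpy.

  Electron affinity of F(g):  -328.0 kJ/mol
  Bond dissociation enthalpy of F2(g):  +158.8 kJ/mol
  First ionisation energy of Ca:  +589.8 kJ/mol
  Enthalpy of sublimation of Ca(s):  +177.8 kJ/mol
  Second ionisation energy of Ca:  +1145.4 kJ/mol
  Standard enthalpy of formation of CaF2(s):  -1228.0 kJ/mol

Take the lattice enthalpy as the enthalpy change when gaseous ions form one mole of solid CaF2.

ΔHf° = 1·ΔHsub + 1·(ΣIE) + 1·D(F2) + 2·EA + U
-1228.0 = 1·(+177.8) + 1·(+1735.2) + 1·(+158.8) + 2·(-328.0) + U
U = -1228.0 − (+1415.8) = -2643.8 kJ/mol

U = -2643.8 kJ/mol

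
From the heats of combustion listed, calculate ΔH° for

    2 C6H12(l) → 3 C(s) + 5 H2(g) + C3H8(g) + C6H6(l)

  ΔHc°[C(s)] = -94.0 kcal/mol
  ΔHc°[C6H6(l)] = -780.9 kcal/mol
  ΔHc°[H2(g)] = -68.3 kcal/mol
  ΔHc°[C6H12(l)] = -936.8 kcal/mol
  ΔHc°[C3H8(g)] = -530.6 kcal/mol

ΔH° = 61.4 kcal/mol

Using ΔH = Σ nΔHc°(reactants) − Σ nΔHc°(products):
= [2·(-936.8)] − [3·(-94.0) + 5·(-68.3) + 1·(-530.6) + 1·(-780.9)]
= 61.4 kcal/mol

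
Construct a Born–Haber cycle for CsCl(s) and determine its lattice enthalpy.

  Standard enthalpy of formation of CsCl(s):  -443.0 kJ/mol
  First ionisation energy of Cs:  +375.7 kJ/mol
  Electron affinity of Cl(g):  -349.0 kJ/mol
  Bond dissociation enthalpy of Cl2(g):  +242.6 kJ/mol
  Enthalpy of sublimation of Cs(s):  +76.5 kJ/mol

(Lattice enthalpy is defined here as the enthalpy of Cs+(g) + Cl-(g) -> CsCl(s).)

U = -667.5 kJ/mol

ΔHf° = 1·ΔHsub + 1·(ΣIE) + 1/2·D(Cl2) + 1·EA + U
-443.0 = 1·(+76.5) + 1·(+375.7) + 1/2·(+242.6) + 1·(-349.0) + U
U = -443.0 − (+224.5) = -667.5 kJ/mol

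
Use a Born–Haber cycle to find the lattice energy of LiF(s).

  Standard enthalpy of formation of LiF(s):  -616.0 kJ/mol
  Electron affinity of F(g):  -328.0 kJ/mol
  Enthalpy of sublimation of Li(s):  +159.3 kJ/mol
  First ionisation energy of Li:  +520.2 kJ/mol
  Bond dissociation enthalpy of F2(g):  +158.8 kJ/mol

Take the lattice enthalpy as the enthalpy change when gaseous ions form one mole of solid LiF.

U = -1046.9 kJ/mol

ΔHf° = 1·ΔHsub + 1·(ΣIE) + 1/2·D(F2) + 1·EA + U
-616.0 = 1·(+159.3) + 1·(+520.2) + 1/2·(+158.8) + 1·(-328.0) + U
U = -616.0 − (+430.9) = -1046.9 kJ/mol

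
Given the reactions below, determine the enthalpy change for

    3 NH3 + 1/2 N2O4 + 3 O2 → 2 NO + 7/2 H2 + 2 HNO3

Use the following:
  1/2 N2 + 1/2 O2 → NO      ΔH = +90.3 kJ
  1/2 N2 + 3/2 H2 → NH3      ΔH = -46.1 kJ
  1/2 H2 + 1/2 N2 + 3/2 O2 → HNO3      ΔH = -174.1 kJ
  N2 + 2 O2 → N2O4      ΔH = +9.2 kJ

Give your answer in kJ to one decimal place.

equation 1 × 2: (2)·(+90.3) = +180.6 kJ
equation 2 reversed and × 3: (-3)·(-46.1) = +138.3 kJ
equation 3 × 2: (2)·(-174.1) = -348.2 kJ
equation 4 reversed and × 1/2: (-1/2)·(+9.2) = -4.6 kJ
By Hess's law, ΔH = (+180.6) + (+138.3) + (-348.2) + (-4.6) = -33.9 kJ

ΔH = -33.9 kJ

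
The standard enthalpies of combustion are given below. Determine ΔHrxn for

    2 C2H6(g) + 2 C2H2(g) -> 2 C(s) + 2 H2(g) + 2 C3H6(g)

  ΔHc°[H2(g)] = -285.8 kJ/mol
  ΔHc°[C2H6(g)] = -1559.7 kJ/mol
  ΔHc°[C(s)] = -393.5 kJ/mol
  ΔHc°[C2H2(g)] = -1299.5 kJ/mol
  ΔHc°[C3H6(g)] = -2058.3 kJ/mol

ΔHrxn = -243.2 kJ/mol

With combustion enthalpies, reactants minus products:
= [2·(-1559.7) + 2·(-1299.5)] − [2·(-393.5) + 2·(-285.8) + 2·(-2058.3)]
= -243.2 kJ/mol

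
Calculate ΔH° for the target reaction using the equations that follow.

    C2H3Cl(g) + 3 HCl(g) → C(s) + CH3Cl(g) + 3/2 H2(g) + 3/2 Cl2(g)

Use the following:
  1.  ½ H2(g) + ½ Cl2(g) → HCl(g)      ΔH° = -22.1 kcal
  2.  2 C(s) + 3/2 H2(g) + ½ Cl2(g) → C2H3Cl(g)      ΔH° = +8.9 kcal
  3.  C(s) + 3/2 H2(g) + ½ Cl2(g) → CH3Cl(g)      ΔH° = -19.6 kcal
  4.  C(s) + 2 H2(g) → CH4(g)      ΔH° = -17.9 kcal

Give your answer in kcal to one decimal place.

eq. 1 reversed and × 3 (HCl(g) must end up as a reactant; ×3 to match 3 HCl(g) in the target): (-3)·(-22.1) = +66.3 kcal
eq. 2 reversed (C2H3Cl(g) must end up as a reactant): -8.9 kcal
eq. 3 as written (CH3Cl(g) already on the product side): -19.6 kcal
eq. 4: not needed (CH4(g) appears nowhere else).
ΔH° = (+66.3) + (-8.9) + (-19.6) = 37.8 kcal

ΔH° = 37.8 kcal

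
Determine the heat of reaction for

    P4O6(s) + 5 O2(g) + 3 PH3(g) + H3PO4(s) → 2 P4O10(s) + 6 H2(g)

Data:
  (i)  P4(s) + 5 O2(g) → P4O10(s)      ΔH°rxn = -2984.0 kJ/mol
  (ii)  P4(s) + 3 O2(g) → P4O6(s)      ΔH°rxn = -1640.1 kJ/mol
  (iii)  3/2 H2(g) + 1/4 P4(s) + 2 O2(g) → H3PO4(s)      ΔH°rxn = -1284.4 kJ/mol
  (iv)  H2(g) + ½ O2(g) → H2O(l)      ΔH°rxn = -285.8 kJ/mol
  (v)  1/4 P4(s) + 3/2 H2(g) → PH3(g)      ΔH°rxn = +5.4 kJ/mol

(i) × 2 (scale by 2 for the 2 P4O10(s)): (2)·(-2984.0) = -5968.0 kJ/mol
(ii) reversed (reverse to put P4O6(s) on the reactant side): +1640.1 kJ/mol
(iii) reversed (reverse to put H3PO4(s) on the reactant side): +1284.4 kJ/mol
(iv): not needed (H2O(l) appears nowhere else).
(v) reversed and × 3 (reverse to put PH3(g) on the reactant side; scale by 3 for the 3 PH3(g)): (-3)·(+5.4) = -16.2 kJ/mol
ΔH°rxn = (2)·(-2984.0) + (-1)·(-1640.1) + (-1)·(-1284.4) + (-3)·(+5.4) = -3059.7 kJ/mol

ΔH°rxn = -3059.7 kJ/mol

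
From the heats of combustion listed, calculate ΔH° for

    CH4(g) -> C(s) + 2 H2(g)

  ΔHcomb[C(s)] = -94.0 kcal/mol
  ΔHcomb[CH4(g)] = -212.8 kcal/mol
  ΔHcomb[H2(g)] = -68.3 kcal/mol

ΔH° = 17.8 kcal/mol

With combustion enthalpies, reactants minus products:
= [1·(-212.8)] − [1·(-94.0) + 2·(-68.3)]
= 17.8 kcal/mol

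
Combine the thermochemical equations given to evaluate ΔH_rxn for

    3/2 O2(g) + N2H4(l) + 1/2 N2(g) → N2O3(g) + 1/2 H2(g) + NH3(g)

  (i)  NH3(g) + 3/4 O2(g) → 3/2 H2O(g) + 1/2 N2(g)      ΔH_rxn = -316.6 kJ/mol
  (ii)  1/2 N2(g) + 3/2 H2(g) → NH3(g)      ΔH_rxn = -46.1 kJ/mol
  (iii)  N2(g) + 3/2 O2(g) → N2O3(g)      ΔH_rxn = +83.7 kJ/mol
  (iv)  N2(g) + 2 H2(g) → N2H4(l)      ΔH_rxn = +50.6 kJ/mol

(i): not needed (H2O(g) appears nowhere else).
(ii) as written: -46.1 kJ/mol
(iii) as written (N2O3(g) already on the product side): +83.7 kJ/mol
(iv) reversed (reverse to put N2H4(l) on the reactant side): -50.6 kJ/mol
Summing the manipulated equations, ΔH_rxn = (-46.1) + (+83.7) + (-50.6) = -13.0 kJ/mol

ΔH_rxn = -13.0 kJ/mol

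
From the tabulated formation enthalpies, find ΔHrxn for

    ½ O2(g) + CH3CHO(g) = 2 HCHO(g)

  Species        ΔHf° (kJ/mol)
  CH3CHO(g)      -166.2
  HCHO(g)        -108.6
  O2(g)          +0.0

ΔHrxn = -51.0 kJ/mol

ΔH°rxn = Σ nΔHf°(products) − Σ nΔHf°(reactants).
Products: 2·(-108.6) = -217.2
Reactants: 1/2·(+0.0) + 1·(-166.2) = -166.2
ΔHrxn = (-217.2) − (-166.2) = -51.0 kJ/mol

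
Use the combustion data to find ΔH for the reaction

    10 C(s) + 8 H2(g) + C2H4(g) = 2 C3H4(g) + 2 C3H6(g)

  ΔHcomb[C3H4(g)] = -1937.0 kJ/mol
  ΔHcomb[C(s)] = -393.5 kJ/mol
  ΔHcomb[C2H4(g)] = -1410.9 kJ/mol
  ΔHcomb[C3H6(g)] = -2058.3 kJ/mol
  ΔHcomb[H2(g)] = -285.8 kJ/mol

ΔH = 358.3 kJ/mol

With combustion enthalpies, reactants minus products:
= [10·(-393.5) + 8·(-285.8) + 1·(-1410.9)] − [2·(-1937.0) + 2·(-2058.3)]
= 358.3 kJ/mol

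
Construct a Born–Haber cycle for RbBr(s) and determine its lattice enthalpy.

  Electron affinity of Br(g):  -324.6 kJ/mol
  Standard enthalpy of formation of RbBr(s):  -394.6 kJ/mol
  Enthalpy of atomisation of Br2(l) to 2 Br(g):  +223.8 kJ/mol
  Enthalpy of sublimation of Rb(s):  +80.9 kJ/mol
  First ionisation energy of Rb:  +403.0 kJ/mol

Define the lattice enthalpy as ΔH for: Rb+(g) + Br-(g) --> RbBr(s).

ΔHf° = 1·ΔHsub + 1·(ΣIE) + 1/2·D(Br2) + 1·EA + U
-394.6 = 1·(+80.9) + 1·(+403.0) + 1/2·(+223.8) + 1·(-324.6) + U
U = -394.6 − (+271.2) = -665.8 kJ/mol

U = -665.8 kJ/mol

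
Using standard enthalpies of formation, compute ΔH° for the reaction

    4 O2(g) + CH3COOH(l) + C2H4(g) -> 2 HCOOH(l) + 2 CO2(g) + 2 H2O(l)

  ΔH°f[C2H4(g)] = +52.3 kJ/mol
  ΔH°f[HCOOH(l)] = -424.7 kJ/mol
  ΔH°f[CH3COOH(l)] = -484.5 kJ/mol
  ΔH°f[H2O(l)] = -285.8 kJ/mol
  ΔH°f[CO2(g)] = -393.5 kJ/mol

ΔH°rxn = Σ nΔHf°(products) − Σ nΔHf°(reactants).
Products: 2·(-424.7) + 2·(-393.5) + 2·(-285.8) = -2208.0
Reactants: 4·(+0.0) + 1·(-484.5) + 1·(+52.3) = -432.2
ΔH° = (-2208.0) − (-432.2) = -1775.8 kJ/mol

ΔH° = -1775.8 kJ/mol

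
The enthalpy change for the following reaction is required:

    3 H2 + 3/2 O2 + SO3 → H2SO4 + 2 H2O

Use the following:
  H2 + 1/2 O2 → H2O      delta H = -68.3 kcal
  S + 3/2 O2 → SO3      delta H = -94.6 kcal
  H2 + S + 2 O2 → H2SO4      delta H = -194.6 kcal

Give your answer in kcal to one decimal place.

equation 1 × 2 (scale by 2 for the 2 H2O): (2)·(-68.3) = -136.6 kcal
equation 2 reversed (reverse to put SO3 on the reactant side): +94.6 kcal
equation 3 as written (H2SO4 already on the product side): -194.6 kcal
Summing the manipulated equations, delta H = (-136.6) + (+94.6) + (-194.6) = -236.6 kcal

delta H = -236.6 kcal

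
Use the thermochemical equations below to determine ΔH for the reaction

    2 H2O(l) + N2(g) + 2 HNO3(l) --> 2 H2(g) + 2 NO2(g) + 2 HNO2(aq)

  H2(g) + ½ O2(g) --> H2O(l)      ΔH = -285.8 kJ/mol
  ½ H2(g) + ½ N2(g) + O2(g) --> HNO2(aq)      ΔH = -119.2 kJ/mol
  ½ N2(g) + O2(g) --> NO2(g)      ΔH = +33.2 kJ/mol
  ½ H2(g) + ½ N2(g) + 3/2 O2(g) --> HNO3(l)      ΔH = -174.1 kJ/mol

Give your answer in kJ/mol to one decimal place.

ΔH = 747.8 kJ/mol

equation 1 reversed and × 2: (-2)·(-285.8) = +571.6 kJ/mol
equation 2 × 2: (2)·(-119.2) = -238.4 kJ/mol
equation 3 × 2: (2)·(+33.2) = +66.4 kJ/mol
equation 4 reversed and × 2: (-2)·(-174.1) = +348.2 kJ/mol
Combining the equations, ΔH = (-2)·(-285.8) + (2)·(-119.2) + (2)·(+33.2) + (-2)·(-174.1) = 747.8 kJ/mol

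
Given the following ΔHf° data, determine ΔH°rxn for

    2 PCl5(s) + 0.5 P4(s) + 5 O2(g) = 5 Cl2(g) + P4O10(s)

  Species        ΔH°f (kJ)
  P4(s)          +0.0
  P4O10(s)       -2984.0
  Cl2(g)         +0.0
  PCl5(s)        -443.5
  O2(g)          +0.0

ΔH°rxn = -2097.0 kJ

Products: 5·(+0.0) + 1·(-2984.0) = -2984.0
Reactants: 2·(-443.5) + 1/2·(+0.0) + 5·(+0.0) = -887.0
ΔH°rxn = (-2984.0) − (-887.0) = -2097.0 kJ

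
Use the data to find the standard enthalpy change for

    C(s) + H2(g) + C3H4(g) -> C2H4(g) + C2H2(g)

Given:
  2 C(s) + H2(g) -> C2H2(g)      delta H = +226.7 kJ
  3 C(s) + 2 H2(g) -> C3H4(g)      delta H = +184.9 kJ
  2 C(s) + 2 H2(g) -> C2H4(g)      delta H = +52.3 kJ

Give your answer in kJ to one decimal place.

delta H = 94.1 kJ

equation 1 as written: +226.7 kJ
equation 2 reversed: -184.9 kJ
equation 3 as written: +52.3 kJ
Since enthalpy is a state function, delta H = (+226.7) + (-184.9) + (+52.3) = 94.1 kJ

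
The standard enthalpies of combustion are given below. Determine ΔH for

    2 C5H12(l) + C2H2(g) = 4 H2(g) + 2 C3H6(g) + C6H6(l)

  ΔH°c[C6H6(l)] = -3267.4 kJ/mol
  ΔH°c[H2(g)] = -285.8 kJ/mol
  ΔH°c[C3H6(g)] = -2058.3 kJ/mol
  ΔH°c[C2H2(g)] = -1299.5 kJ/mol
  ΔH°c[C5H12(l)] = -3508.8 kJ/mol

With combustion enthalpies, reactants minus products:
= [2·(-3508.8) + 1·(-1299.5)] − [4·(-285.8) + 2·(-2058.3) + 1·(-3267.4)]
= 210.1 kJ/mol

ΔH = 210.1 kJ/mol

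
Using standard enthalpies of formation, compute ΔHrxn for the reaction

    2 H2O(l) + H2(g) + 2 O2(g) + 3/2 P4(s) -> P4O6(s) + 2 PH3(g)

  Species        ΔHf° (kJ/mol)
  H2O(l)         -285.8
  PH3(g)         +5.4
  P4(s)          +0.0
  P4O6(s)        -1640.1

ΔH°rxn = Σ nΔHf°(products) − Σ nΔHf°(reactants).
Products: 1·(-1640.1) + 2·(+5.4) = -1629.3
Reactants: 2·(-285.8) + 1·(+0.0) + 2·(+0.0) + 3/2·(+0.0) = -571.6
ΔHrxn = (-1629.3) − (-571.6) = -1057.7 kJ/mol

ΔHrxn = -1057.7 kJ/mol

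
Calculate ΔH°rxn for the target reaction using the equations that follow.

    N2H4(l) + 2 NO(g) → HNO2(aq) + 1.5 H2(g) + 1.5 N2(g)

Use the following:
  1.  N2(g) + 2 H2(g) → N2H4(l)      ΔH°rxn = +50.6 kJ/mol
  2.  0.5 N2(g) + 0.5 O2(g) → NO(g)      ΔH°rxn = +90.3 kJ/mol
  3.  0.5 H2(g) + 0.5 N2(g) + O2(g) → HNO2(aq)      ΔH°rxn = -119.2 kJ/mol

ΔH°rxn = -350.4 kJ/mol

eq. 1 reversed (reverse to put N2H4(l) on the reactant side): -50.6 kJ/mol
eq. 2 reversed and × 2 (reverse to put NO(g) on the reactant side; scale by 2 for the 2 NO(g)): (-2)·(+90.3) = -180.6 kJ/mol
eq. 3 as written (HNO2(aq) already on the product side): -119.2 kJ/mol
ΔH°rxn = (-1)·(+50.6) + (-2)·(+90.3) + (1)·(-119.2) = -350.4 kJ/mol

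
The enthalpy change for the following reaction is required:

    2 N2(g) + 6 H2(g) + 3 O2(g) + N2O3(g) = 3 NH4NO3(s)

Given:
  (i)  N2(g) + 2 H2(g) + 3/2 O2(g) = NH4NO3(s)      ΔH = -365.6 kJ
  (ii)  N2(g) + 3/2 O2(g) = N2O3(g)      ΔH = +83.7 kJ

(i) × 3: (3)·(-365.6) = -1096.8 kJ
(ii) reversed: -83.7 kJ
ΔH = (-1096.8) + (-83.7) = -1180.5 kJ

ΔH = -1180.5 kJ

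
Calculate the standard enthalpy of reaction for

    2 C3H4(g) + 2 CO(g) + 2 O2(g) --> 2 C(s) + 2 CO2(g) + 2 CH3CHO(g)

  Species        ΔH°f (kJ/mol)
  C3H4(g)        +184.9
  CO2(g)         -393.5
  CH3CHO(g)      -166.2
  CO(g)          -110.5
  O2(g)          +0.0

ΔHrxn = -1268.2 kJ/mol

Products: 2·(+0.0) + 2·(-393.5) + 2·(-166.2) = -1119.4
Reactants: 2·(+184.9) + 2·(-110.5) + 2·(+0.0) = +148.8
ΔHrxn = (-1119.4) − (+148.8) = -1268.2 kJ/mol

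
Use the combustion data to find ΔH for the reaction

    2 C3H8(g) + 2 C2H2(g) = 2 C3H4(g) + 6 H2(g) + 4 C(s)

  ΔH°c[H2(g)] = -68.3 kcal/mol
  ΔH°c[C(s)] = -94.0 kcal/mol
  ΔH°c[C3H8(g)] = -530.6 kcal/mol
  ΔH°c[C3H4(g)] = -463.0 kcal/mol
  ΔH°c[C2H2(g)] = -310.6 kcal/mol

ΔH = 29.4 kcal/mol

Using ΔH = Σ nΔHc°(reactants) − Σ nΔHc°(products):
= [2·(-530.6) + 2·(-310.6)] − [2·(-463.0) + 6·(-68.3) + 4·(-94.0)]
= 29.4 kcal/mol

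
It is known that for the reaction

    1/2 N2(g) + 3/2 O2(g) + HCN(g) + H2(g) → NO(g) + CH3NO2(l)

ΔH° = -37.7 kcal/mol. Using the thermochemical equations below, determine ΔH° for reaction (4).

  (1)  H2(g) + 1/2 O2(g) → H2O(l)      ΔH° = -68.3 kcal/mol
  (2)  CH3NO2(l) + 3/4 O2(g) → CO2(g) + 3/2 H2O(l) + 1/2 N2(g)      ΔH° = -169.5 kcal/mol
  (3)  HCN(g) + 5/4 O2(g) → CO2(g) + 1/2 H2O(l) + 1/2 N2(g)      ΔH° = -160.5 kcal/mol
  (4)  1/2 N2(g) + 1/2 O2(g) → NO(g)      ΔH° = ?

ΔH° = 21.6 kcal/mol

(1) as written (H2(g) already on the reactant side): -68.3 kcal/mol
(2) reversed (CH3NO2(l) must end up as a product): +169.5 kcal/mol
(3) as written (HCN(g) already on the reactant side): -160.5 kcal/mol
(4) as written (NO(g) already on the product side): contributes x
-37.7 = (-68.3) + (+169.5) + (-160.5) + x
x = (-37.7 − (-59.3)) / (1) = 21.6 kcal/mol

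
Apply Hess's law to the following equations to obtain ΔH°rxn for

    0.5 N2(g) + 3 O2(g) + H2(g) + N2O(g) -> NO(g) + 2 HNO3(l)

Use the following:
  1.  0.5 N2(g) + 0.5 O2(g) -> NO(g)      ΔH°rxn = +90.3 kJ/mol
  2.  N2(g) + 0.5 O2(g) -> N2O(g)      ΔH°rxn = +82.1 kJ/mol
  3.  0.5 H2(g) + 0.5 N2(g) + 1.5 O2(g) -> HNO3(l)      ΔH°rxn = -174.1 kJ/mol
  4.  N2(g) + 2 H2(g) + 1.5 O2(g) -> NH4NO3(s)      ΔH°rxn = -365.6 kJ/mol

ΔH°rxn = -340.0 kJ/mol

eq. 1 as written: +90.3 kJ/mol
eq. 2 reversed: -82.1 kJ/mol
eq. 3 × 2: (2)·(-174.1) = -348.2 kJ/mol
eq. 4: not needed.
Summing the manipulated equations, ΔH°rxn = (1)·(+90.3) + (-1)·(+82.1) + (2)·(-174.1) = -340.0 kJ/mol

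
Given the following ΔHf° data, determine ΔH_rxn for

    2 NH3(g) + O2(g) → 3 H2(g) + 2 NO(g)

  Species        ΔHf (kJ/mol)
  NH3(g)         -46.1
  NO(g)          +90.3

ΔH_rxn = 272.8 kJ/mol

Products: 3·(+0.0) + 2·(+90.3) = +180.6
Reactants: 2·(-46.1) + 1·(+0.0) = -92.2
ΔH_rxn = (+180.6) − (-92.2) = 272.8 kJ/mol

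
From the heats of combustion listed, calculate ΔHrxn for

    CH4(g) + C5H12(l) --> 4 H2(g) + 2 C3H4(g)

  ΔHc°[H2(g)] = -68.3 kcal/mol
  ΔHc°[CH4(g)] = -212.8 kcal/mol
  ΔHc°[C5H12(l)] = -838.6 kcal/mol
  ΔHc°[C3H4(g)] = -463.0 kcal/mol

ΔHrxn = 147.8 kcal/mol

With combustion enthalpies, reactants minus products:
= [1·(-212.8) + 1·(-838.6)] − [4·(-68.3) + 2·(-463.0)]
= 147.8 kcal/mol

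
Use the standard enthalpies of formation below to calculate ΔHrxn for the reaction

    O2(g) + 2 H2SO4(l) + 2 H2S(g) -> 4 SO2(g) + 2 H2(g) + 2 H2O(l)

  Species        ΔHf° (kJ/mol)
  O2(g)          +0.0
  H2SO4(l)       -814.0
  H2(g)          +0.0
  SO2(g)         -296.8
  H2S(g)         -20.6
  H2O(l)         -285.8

ΔHrxn = -89.6 kJ/mol

Products: 4·(-296.8) + 2·(+0.0) + 2·(-285.8) = -1758.8
Reactants: 1·(+0.0) + 2·(-814.0) + 2·(-20.6) = -1669.2
ΔHrxn = (-1758.8) − (-1669.2) = -89.6 kJ/mol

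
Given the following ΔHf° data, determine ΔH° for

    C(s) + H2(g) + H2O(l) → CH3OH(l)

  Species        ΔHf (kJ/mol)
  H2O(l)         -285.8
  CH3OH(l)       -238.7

Products: 1·(-238.7) = -238.7
Reactants: 1·(+0.0) + 1·(+0.0) + 1·(-285.8) = -285.8
ΔH° = (-238.7) − (-285.8) = 47.1 kJ/mol

ΔH° = 47.1 kJ/mol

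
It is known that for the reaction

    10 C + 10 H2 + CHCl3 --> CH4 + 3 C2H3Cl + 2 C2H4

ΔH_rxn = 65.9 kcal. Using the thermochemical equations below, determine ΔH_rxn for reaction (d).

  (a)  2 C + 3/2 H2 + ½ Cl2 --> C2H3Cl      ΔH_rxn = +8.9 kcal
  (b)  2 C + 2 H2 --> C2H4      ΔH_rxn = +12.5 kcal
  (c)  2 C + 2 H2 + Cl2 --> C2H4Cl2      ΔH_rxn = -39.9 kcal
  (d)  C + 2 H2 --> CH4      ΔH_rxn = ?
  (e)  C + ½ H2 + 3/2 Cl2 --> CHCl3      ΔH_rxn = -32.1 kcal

(a) × 3: (3)·(+8.9) = +26.7 kcal
(b) × 2: (2)·(+12.5) = +25.0 kcal
(c): not needed.
(d) as written: contributes x
(e) reversed: +32.1 kcal
+65.9 = (+26.7) + (+25.0) + (+32.1) + x
x = (+65.9 − (+83.8)) / (1) = -17.9 kcal

ΔH_rxn = -17.9 kcal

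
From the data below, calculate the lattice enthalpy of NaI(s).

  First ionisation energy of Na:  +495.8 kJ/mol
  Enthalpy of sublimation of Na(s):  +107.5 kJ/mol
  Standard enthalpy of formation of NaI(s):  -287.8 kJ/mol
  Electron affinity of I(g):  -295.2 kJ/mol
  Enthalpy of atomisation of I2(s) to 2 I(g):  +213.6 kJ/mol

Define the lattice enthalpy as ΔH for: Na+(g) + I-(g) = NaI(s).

ΔHf° = 1·ΔHsub + 1·(ΣIE) + 1/2·D(I2) + 1·EA + U
-287.8 = 1·(+107.5) + 1·(+495.8) + 1/2·(+213.6) + 1·(-295.2) + U
U = -287.8 − (+414.9) = -702.7 kJ/mol

U = -702.7 kJ/mol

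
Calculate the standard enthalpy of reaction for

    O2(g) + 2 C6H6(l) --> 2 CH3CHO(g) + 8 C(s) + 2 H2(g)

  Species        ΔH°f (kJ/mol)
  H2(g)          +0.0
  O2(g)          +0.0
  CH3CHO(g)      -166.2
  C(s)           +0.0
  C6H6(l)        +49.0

Products: 2·(-166.2) + 8·(+0.0) + 2·(+0.0) = -332.4
Reactants: 1·(+0.0) + 2·(+49.0) = +98.0
ΔH°rxn = (-332.4) − (+98.0) = -430.4 kJ/mol

ΔH°rxn = -430.4 kJ/mol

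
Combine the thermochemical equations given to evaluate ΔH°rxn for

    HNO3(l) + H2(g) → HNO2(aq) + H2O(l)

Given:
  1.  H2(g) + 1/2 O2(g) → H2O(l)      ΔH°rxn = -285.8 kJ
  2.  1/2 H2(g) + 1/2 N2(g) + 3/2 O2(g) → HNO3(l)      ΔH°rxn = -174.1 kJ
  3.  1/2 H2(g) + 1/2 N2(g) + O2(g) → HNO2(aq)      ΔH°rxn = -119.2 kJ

ΔH°rxn = -230.9 kJ

eq. 1 as written (H2O(l) already on the product side): -285.8 kJ
eq. 2 reversed (reverse to put HNO3(l) on the reactant side): +174.1 kJ
eq. 3 as written (HNO2(aq) already on the product side): -119.2 kJ
Since enthalpy is a state function, ΔH°rxn = (1)·(-285.8) + (-1)·(-174.1) + (1)·(-119.2) = -230.9 kJ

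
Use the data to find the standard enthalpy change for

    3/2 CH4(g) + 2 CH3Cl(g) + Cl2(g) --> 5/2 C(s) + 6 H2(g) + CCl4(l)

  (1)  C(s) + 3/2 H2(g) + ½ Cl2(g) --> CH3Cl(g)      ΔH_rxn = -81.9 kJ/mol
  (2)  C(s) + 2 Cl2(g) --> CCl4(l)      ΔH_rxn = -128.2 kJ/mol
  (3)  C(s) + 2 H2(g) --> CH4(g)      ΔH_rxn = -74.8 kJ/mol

(1) reversed and × 2: (-2)·(-81.9) = +163.8 kJ/mol
(2) as written: -128.2 kJ/mol
(3) reversed and × 3/2: (-3/2)·(-74.8) = +112.2 kJ/mol
Summing the manipulated equations, ΔH_rxn = (-2)·(-81.9) + (1)·(-128.2) + (-3/2)·(-74.8) = 147.8 kJ/mol

ΔH_rxn = 147.8 kJ/mol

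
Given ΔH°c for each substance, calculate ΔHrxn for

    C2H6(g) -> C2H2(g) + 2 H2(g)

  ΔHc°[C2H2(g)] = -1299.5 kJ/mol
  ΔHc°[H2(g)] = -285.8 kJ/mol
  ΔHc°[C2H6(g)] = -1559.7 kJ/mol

ΔHrxn = 311.4 kJ/mol

With combustion enthalpies, reactants minus products:
= [1·(-1559.7)] − [1·(-1299.5) + 2·(-285.8)]
= 311.4 kJ/mol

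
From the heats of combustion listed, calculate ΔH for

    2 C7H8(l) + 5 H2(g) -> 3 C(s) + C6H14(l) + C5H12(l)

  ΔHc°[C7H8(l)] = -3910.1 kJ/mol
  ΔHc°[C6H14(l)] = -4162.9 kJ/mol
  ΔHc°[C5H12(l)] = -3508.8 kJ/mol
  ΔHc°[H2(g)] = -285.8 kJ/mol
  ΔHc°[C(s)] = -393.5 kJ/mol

Using ΔH = Σ nΔHc°(reactants) − Σ nΔHc°(products):
= [2·(-3910.1) + 5·(-285.8)] − [3·(-393.5) + 1·(-4162.9) + 1·(-3508.8)]
= -397.0 kJ/mol

ΔH = -397.0 kJ/mol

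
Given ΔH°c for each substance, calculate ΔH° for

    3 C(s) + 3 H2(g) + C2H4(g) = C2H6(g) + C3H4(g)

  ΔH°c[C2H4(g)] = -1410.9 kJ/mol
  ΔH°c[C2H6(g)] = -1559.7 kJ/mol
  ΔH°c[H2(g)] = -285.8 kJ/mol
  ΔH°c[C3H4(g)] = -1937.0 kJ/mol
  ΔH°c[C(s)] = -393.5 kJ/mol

Using ΔH = Σ nΔHc°(reactants) − Σ nΔHc°(products):
= [3·(-393.5) + 3·(-285.8) + 1·(-1410.9)] − [1·(-1559.7) + 1·(-1937.0)]
= 47.9 kJ/mol

ΔH° = 47.9 kJ/mol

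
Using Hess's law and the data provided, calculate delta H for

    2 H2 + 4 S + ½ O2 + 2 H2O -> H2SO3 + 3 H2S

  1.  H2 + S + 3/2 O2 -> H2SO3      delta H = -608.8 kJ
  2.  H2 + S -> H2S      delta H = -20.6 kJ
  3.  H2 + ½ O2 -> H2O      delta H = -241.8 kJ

eq. 1 as written (H2SO3 already on the product side): -608.8 kJ
eq. 2 × 3 (scale by 3 for the 3 H2S): (3)·(-20.6) = -61.8 kJ
eq. 3 reversed and × 2 (H2O must end up as a reactant; ×2 to match 2 H2O in the target): (-2)·(-241.8) = +483.6 kJ
Since enthalpy is a state function, delta H = (1)·(-608.8) + (3)·(-20.6) + (-2)·(-241.8) = -187.0 kJ

delta H = -187.0 kJ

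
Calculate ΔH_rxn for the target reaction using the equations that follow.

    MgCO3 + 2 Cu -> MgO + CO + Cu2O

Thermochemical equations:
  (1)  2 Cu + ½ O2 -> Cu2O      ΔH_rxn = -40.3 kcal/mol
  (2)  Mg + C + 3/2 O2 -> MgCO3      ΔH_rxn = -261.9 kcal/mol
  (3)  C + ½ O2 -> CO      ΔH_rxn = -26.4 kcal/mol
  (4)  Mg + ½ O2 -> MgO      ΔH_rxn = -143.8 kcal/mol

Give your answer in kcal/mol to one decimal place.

ΔH_rxn = 51.4 kcal/mol

(1) as written (Cu2O already on the product side): -40.3 kcal/mol
(2) reversed (MgCO3 must end up as a reactant): +261.9 kcal/mol
(3) as written (CO already on the product side): -26.4 kcal/mol
(4) as written (MgO already on the product side): -143.8 kcal/mol
Summing the manipulated equations, ΔH_rxn = (1)·(-40.3) + (-1)·(-261.9) + (1)·(-26.4) + (1)·(-143.8) = 51.4 kcal/mol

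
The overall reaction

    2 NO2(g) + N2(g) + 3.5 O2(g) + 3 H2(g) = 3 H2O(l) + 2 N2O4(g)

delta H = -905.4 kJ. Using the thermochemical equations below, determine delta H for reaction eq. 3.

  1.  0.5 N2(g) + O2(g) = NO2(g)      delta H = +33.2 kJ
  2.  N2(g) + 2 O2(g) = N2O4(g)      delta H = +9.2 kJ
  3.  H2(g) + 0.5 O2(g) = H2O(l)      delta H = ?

delta H = -285.8 kJ

eq. 1 reversed and × 2 (reverse to put NO2(g) on the reactant side; scale by 2 for the 2 NO2(g)): (-2)·(+33.2) = -66.4 kJ
eq. 2 × 2 (scale by 2 for the 2 N2O4(g)): (2)·(+9.2) = +18.4 kJ
eq. 3 × 3 (scale by 3 for the 3 H2O(l)): contributes 3·x
-905.4 = (-66.4) + (+18.4) + 3·x
x = (-905.4 − (-48.0)) / (3) = -285.8 kJ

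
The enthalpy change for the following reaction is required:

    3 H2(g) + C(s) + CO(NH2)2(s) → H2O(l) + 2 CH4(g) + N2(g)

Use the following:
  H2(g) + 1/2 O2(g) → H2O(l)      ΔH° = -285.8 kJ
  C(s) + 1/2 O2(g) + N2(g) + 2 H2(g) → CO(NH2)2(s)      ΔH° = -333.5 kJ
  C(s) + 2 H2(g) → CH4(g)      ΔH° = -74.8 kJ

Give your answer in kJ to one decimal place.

ΔH° = -101.9 kJ

equation 1 as written (H2O(l) already on the product side): -285.8 kJ
equation 2 reversed (CO(NH2)2(s) must end up as a reactant): +333.5 kJ
equation 3 × 2 (scale by 2 for the 2 CH4(g)): (2)·(-74.8) = -149.6 kJ
ΔH° = (1)·(-285.8) + (-1)·(-333.5) + (2)·(-74.8) = -101.9 kJ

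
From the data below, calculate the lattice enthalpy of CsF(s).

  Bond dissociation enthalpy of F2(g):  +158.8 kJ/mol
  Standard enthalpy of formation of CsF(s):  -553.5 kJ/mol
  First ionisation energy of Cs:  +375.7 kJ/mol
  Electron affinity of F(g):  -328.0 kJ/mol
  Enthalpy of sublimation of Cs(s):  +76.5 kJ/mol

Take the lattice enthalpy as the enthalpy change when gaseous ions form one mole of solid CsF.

U = -757.1 kJ/mol

ΔHf° = 1·ΔHsub + 1·(ΣIE) + 1/2·D(F2) + 1·EA + U
-553.5 = 1·(+76.5) + 1·(+375.7) + 1/2·(+158.8) + 1·(-328.0) + U
U = -553.5 − (+203.6) = -757.1 kJ/mol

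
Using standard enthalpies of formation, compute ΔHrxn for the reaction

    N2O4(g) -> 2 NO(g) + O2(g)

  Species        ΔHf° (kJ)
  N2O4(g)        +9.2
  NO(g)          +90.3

ΔHrxn = 171.4 kJ

Products: 2·(+90.3) + 1·(+0.0) = +180.6
Reactants: 1·(+9.2) = +9.2
ΔHrxn = (+180.6) − (+9.2) = 171.4 kJ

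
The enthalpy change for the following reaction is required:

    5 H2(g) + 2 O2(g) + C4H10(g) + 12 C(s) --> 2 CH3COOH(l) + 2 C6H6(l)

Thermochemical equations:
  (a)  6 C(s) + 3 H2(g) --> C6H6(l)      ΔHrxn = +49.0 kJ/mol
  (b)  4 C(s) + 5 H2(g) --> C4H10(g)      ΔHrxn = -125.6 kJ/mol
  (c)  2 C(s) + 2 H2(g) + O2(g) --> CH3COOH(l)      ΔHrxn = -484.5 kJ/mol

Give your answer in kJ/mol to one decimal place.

(a) × 2: (2)·(+49.0) = +98.0 kJ/mol
(b) reversed: +125.6 kJ/mol
(c) × 2: (2)·(-484.5) = -969.0 kJ/mol
ΔHrxn = (2)·(+49.0) + (-1)·(-125.6) + (2)·(-484.5) = -745.4 kJ/mol

ΔHrxn = -745.4 kJ/mol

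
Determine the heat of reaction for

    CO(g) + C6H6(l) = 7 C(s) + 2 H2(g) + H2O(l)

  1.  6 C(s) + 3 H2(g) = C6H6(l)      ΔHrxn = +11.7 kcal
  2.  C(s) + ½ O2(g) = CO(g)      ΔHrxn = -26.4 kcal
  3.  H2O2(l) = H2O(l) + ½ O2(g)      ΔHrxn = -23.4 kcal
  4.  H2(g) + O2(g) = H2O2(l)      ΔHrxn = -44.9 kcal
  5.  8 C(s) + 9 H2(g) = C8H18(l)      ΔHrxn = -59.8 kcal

ΔHrxn = -53.6 kcal

eq. 1 reversed: -11.7 kcal
eq. 2 reversed: +26.4 kcal
eq. 3 as written: -23.4 kcal
eq. 4 as written: -44.9 kcal
eq. 5: not needed.
ΔHrxn = (-11.7) + (+26.4) + (-23.4) + (-44.9) = -53.6 kcal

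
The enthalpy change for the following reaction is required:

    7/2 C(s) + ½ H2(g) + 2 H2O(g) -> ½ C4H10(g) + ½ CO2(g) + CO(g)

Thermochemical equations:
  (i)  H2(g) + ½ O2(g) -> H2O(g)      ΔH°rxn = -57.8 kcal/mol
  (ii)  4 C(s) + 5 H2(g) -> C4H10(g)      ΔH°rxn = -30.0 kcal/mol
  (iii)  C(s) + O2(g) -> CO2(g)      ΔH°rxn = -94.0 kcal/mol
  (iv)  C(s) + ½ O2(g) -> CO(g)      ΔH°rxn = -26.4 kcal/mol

(i) reversed and × 2: (-2)·(-57.8) = +115.6 kcal/mol
(ii) × 1/2: (1/2)·(-30.0) = -15.0 kcal/mol
(iii) × 1/2: (1/2)·(-94.0) = -47.0 kcal/mol
(iv) as written: -26.4 kcal/mol
ΔH°rxn = (+115.6) + (-15.0) + (-47.0) + (-26.4) = 27.2 kcal/mol

ΔH°rxn = 27.2 kcal/mol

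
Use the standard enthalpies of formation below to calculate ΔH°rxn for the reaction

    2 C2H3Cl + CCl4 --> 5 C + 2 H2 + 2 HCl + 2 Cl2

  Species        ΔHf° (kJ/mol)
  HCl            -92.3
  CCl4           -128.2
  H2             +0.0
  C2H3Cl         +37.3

Products: 5·(+0.0) + 2·(+0.0) + 2·(-92.3) + 2·(+0.0) = -184.6
Reactants: 2·(+37.3) + 1·(-128.2) = -53.6
ΔH°rxn = (-184.6) − (-53.6) = -131.0 kJ/mol

ΔH°rxn = -131.0 kJ/mol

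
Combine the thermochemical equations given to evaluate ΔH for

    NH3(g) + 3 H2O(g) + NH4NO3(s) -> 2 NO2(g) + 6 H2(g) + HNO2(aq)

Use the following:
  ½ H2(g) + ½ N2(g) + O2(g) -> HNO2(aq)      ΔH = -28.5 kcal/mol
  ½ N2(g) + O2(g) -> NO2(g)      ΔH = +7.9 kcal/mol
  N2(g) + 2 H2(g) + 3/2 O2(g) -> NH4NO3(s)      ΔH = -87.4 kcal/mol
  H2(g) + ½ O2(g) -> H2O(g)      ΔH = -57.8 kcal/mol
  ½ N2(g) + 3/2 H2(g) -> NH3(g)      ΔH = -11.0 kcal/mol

equation 1 as written (HNO2(aq) already on the product side): -28.5 kcal/mol
equation 2 × 2 (scale by 2 for the 2 NO2(g)): (2)·(+7.9) = +15.8 kcal/mol
equation 3 reversed (NH4NO3(s) must end up as a reactant): +87.4 kcal/mol
equation 4 reversed and × 3 (reverse to put H2O(g) on the reactant side; scale by 3 for the 3 H2O(g)): (-3)·(-57.8) = +173.4 kcal/mol
equation 5 reversed (NH3(g) must end up as a reactant): +11.0 kcal/mol
Summing the manipulated equations, ΔH = (-28.5) + (+15.8) + (+87.4) + (+173.4) + (+11.0) = 259.1 kcal/mol

ΔH = 259.1 kcal/mol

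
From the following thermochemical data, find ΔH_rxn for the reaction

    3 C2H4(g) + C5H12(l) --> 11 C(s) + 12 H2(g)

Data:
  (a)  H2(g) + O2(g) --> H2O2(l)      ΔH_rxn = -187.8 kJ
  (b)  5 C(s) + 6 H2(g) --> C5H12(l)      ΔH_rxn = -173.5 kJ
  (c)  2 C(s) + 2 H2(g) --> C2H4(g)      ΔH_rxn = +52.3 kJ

(a): not needed.
(b) reversed: +173.5 kJ
(c) reversed and × 3: (-3)·(+52.3) = -156.9 kJ
ΔH_rxn = (+173.5) + (-156.9) = 16.6 kJ

ΔH_rxn = 16.6 kJ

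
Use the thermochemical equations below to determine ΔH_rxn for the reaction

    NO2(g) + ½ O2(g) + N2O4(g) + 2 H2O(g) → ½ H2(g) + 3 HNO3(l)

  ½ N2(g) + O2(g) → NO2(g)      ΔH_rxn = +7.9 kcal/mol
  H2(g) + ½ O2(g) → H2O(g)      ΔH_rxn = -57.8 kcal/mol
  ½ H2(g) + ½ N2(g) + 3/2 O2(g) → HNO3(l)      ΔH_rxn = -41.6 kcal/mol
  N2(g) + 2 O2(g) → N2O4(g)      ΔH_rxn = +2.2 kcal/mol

ΔH_rxn = -19.3 kcal/mol

equation 1 reversed (NO2(g) must end up as a reactant): -7.9 kcal/mol
equation 2 reversed and × 2 (H2O(g) must end up as a reactant; scale by 2 for the 2 H2O(g)): (-2)·(-57.8) = +115.6 kcal/mol
equation 3 × 3 (×3 to match 3 HNO3(l) in the target): (3)·(-41.6) = -124.8 kcal/mol
equation 4 reversed (reverse to put N2O4(g) on the reactant side): -2.2 kcal/mol
Combining the equations, ΔH_rxn = (-1)·(+7.9) + (-2)·(-57.8) + (3)·(-41.6) + (-1)·(+2.2) = -19.3 kcal/mol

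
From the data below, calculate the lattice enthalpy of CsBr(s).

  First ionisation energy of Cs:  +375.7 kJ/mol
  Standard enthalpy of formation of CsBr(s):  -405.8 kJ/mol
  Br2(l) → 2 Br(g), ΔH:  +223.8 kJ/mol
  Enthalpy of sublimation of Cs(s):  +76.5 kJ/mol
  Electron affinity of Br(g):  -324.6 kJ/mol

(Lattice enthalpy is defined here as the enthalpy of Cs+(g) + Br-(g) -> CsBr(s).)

ΔHf° = 1·ΔHsub + 1·(ΣIE) + 1/2·D(Br2) + 1·EA + U
-405.8 = 1·(+76.5) + 1·(+375.7) + 1/2·(+223.8) + 1·(-324.6) + U
U = -405.8 − (+239.5) = -645.3 kJ/mol

U = -645.3 kJ/mol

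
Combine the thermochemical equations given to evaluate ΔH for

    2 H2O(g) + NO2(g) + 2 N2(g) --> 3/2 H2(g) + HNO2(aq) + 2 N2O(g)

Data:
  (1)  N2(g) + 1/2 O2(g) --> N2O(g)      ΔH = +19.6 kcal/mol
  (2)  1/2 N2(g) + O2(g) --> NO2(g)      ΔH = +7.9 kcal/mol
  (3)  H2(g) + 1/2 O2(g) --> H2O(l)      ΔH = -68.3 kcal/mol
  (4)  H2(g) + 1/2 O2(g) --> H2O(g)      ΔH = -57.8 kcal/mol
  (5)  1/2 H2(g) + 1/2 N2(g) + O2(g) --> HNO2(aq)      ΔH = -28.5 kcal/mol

(1) × 2: (2)·(+19.6) = +39.2 kcal/mol
(2) reversed: -7.9 kcal/mol
(3): not needed.
(4) reversed and × 2: (-2)·(-57.8) = +115.6 kcal/mol
(5) as written: -28.5 kcal/mol
Combining the equations, ΔH = (+39.2) + (-7.9) + (+115.6) + (-28.5) = 118.4 kcal/mol

ΔH = 118.4 kcal/mol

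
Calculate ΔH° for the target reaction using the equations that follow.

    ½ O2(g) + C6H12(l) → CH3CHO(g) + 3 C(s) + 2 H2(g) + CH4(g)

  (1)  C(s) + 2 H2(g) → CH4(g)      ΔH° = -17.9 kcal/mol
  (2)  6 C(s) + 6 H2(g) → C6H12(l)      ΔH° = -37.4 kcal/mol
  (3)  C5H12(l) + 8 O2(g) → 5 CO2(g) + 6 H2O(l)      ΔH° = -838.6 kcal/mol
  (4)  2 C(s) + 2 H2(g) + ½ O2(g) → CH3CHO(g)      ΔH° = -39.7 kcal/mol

(1) as written (CH4(g) already on the product side): -17.9 kcal/mol
(2) reversed (reverse to put C6H12(l) on the reactant side): +37.4 kcal/mol
(3): not needed (H2O(l) appears nowhere else).
(4) as written (CH3CHO(g) already on the product side): -39.7 kcal/mol
Combining the equations, ΔH° = (1)·(-17.9) + (-1)·(-37.4) + (1)·(-39.7) = -20.2 kcal/mol

ΔH° = -20.2 kcal/mol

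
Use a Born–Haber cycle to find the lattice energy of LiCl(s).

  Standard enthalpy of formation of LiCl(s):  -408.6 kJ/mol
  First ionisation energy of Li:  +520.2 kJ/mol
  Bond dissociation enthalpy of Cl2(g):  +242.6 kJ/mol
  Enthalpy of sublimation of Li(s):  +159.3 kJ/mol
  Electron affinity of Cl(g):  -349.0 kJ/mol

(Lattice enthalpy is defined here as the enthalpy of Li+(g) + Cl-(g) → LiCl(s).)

ΔHf° = 1·ΔHsub + 1·(ΣIE) + 1/2·D(Cl2) + 1·EA + U
-408.6 = 1·(+159.3) + 1·(+520.2) + 1/2·(+242.6) + 1·(-349.0) + U
U = -408.6 − (+451.8) = -860.4 kJ/mol

U = -860.4 kJ/mol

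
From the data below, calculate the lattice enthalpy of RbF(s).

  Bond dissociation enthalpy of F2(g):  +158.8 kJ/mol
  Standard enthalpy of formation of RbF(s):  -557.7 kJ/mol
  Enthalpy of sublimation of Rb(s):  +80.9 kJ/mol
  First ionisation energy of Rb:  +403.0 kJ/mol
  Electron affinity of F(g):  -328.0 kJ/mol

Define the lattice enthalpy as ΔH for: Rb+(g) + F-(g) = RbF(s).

U = -793.0 kJ/mol

ΔHf° = 1·ΔHsub + 1·(ΣIE) + 1/2·D(F2) + 1·EA + U
-557.7 = 1·(+80.9) + 1·(+403.0) + 1/2·(+158.8) + 1·(-328.0) + U
U = -557.7 − (+235.3) = -793.0 kJ/mol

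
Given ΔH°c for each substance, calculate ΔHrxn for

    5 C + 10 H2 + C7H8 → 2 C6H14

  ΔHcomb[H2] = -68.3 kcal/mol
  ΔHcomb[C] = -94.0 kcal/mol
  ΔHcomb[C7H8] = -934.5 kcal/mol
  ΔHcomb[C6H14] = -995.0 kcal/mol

ΔHrxn = -97.5 kcal/mol

Using ΔH = Σ nΔHc°(reactants) − Σ nΔHc°(products):
= [5·(-94.0) + 10·(-68.3) + 1·(-934.5)] − [2·(-995.0)]
= -97.5 kcal/mol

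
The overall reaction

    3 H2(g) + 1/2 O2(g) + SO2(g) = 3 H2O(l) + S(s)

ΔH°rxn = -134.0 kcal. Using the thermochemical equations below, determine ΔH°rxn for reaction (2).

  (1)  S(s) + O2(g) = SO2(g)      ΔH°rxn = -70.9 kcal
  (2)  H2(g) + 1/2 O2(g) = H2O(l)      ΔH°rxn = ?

(1) reversed (SO2(g) must end up as a reactant): +70.9 kcal
(2) × 3 (scale by 3 for the 3 H2O(l)): contributes 3·x
-134.0 = (+70.9) + 3·x
x = (-134.0 − (+70.9)) / (3) = -68.3 kcal

ΔH°rxn = -68.3 kcal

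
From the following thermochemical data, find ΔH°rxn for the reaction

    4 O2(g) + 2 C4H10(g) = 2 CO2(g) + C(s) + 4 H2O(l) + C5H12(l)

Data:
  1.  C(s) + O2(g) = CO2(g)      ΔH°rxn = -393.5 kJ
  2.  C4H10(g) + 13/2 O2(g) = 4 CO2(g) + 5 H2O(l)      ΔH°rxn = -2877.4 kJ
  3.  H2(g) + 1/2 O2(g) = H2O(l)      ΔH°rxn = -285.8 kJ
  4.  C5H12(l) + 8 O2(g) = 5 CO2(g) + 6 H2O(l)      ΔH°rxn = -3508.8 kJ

ΔH°rxn = -1852.5 kJ

eq. 1 reversed (reverse to put C(s) on the product side): +393.5 kJ
eq. 2 × 2 (×2 to match 2 C4H10(g) in the target): (2)·(-2877.4) = -5754.8 kJ
eq. 3: not needed (H2(g) appears nowhere else).
eq. 4 reversed (C5H12(l) must end up as a product): +3508.8 kJ
ΔH°rxn = (-1)·(-393.5) + (2)·(-2877.4) + (-1)·(-3508.8) = -1852.5 kJ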